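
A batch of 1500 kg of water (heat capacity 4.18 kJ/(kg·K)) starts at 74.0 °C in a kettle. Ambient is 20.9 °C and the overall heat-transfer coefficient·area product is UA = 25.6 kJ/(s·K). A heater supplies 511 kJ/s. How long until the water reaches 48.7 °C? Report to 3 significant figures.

353 s

Lumped-capacitance energy balance: M c_p dT/dt = UA(T_amb − T) + Q̇.
τ = M c_p/UA = 244.92 s; T_ss = T_amb + Q̇/UA = 20.9 + 511/25.6 = 40.861 °C.
T(t) = T_ss + (T₀ − T_ss)e^(−t/τ); set T = 48.7:
t = −τ ln[(T − T_ss)/(T₀ − T_ss)] = −244.92 · ln(0.23655) = 353.08 s.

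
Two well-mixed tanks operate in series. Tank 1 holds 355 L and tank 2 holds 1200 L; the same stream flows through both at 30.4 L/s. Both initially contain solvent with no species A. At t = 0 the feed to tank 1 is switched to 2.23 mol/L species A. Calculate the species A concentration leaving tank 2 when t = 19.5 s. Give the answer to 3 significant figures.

0.474 mol/L

Each tank obeys Vᵢ dCᵢ/dt = Q(Cᵢ₋₁ − Cᵢ), so τᵢ = Vᵢ/Q.
τ₁ = 355/30.4 = 11.678 s; τ₂ = 1200/30.4 = 39.474 s.
Tank 1: C₁ = C_in(1 − e^(−t/τ₁)). Tank 2 (τ₁ ≠ τ₂): C₂ = C_in[1 − (τ₁ e^(−t/τ₁) − τ₂ e^(−t/τ₂))/(τ₁ − τ₂)].
At t = 19.5: e^(−t/τ₁) = 0.18827, e^(−t/τ₂) = 0.61018.
C₂ = 2.23·[1 − (11.678·0.18827 − 39.474·0.61018)/(-27.796)] = 2.23·0.21257 = 0.47403 mol/L.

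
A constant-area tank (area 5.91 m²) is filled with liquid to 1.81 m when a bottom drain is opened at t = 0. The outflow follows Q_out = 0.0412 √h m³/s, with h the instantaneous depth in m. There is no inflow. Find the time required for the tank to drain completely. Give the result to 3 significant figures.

With no inflow, A dh/dt = −0.0412 √h.
Separate and integrate: 2(√h − √h₀) = −(0.0412/A) t.
Tank is empty when √h = 0: t_empty = 2A√h₀/0.0412.
t_empty = 2·5.91·√1.81/0.0412 = 11.820·1.3454/0.0412 = 385.98 s.

386 s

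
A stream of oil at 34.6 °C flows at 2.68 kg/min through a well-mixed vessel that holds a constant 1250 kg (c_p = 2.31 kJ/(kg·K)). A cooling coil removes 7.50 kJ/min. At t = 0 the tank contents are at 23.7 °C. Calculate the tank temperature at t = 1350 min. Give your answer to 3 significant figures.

Energy balance: M c_p dT/dt = ṁ c_p (T_in − T) − 7.50.
τ = M/ṁ = 466.42 min; T_ss = T_in − Q̇/(ṁ c_p) = 34.6 − 7.50/(2.68·2.31) = 33.389 °C.
T approaches T_ss exponentially: T(t) = T_ss + (T₀ − T_ss) e^(−t/τ).
T(1350) = 33.389 + (-9.6885)·e^(−1350/466.42) = 33.389 + (-9.6885)·0.055332 = 32.852 °C.

32.9 °C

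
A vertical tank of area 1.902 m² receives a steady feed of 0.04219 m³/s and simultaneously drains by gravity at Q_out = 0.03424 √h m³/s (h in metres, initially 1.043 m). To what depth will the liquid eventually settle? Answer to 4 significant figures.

1.518 m

Volume balance on the tank: A dh/dt = Q_in − 0.03424 √h. At steady state dh/dt = 0:
Q_in = 0.03424 √h_ss ⇒ √h_ss = 0.04219/0.03424 = 1.23218.
h_ss = 1.23218² = 1.51828 m. (Since h₀ = 1.043 m < h_ss, the level will rise toward this value.)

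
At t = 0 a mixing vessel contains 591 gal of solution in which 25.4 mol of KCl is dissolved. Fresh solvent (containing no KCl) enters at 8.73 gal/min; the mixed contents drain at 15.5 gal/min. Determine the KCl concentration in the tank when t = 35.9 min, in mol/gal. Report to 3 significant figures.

0.0217 mol/gal

Let m(t) be the amount of KCl. Volume: V(t) = V₀ + (Q_in − Q_out) t = 591 − 6.7700 t; V(35.9) = 347.96 gal.
Species balance (pure solvent in): dm/dt = −Q_out · m/V(t).
Separate: dm/m = −Q_out dt/V(t) ⇒ ln(m/m₀) = −(Q_out/(Q_in−Q_out)) ln(V/V₀).
m = m₀ (V₀/V)^(Q_out/(Q_in−Q_out)) = 25.4 × (591/347.96)^(-2.2895) = 7.5527 mol.
C = m/V = 7.5527/347.96 = 0.021706 mol/gal.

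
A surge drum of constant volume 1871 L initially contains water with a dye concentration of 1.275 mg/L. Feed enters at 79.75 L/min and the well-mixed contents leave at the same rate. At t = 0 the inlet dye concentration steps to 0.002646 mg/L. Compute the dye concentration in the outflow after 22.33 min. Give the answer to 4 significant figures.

0.4938 mg/L

Unsteady species balance (constant V, well mixed): V dC/dt = Q(C_in − C).
So dC/dt = (C_in − C)/τ with τ = V/Q = 1871/79.75 = 23.4608 min.
C approaches C_in exponentially: C(t) = C_in + (C₀ − C_in) e^(−t/τ).
C(22.33) = 0.002646 + (1.275 − 0.002646)·e^(−22.33/23.4608) = 0.002646 + (1.27235)·0.386046 = 0.493833 mg/L.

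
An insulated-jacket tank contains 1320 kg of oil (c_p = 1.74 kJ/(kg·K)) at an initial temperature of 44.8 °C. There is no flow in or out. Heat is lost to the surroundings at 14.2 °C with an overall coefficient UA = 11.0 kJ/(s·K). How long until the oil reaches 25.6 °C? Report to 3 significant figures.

Lumped-capacitance energy balance: M c_p dT/dt = UA(T_amb − T).
τ = M c_p/UA = 208.80 s; T_ss = T_amb = 14.200 °C.
T(t) = T_ss + (T₀ − T_ss)e^(−t/τ); set T = 25.6:
t = −τ ln[(T − T_ss)/(T₀ − T_ss)] = −208.80 · ln(0.37255) = 206.17 s.

206 s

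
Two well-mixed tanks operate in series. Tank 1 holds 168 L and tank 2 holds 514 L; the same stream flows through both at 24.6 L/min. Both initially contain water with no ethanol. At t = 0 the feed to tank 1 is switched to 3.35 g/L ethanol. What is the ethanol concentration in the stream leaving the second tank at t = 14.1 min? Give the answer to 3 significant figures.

1.02 g/L

Time constants: τᵢ = Vᵢ/Q for each well-mixed tank.
τ₁ = 168/24.6 = 6.8293 min; τ₂ = 514/24.6 = 20.894 min.
Solving the cascade with C₁(0)=C₂(0)=0 gives C₂(t) = C_in[1 − (τ₁ e^(−t/τ₁) − τ₂ e^(−t/τ₂))/(τ₁ − τ₂)].
At t = 14.1: e^(−t/τ₁) = 0.12686, e^(−t/τ₂) = 0.50925.
C₂ = 3.35·[1 − (6.8293·0.12686 − 20.894·0.50925)/(-14.065)] = 3.35·0.30509 = 1.0220 g/L.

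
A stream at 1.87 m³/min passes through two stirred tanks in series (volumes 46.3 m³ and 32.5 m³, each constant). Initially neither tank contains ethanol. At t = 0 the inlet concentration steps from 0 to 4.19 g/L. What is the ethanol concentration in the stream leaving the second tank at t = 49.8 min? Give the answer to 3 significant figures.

2.87 g/L

Time constants: τᵢ = Vᵢ/Q for each well-mixed tank.
τ₁ = 46.3/1.87 = 24.759 min; τ₂ = 32.5/1.87 = 17.380 min.
Tank 1: C₁ = C_in(1 − e^(−t/τ₁)). Tank 2 (τ₁ ≠ τ₂): C₂ = C_in[1 − (τ₁ e^(−t/τ₁) − τ₂ e^(−t/τ₂))/(τ₁ − τ₂)].
At t = 49.8: e^(−t/τ₁) = 0.13381, e^(−t/τ₂) = 0.056959.
C₂ = 4.19·[1 − (24.759·0.13381 − 17.380·0.056959)/(7.3797)] = 4.19·0.68521 = 2.8710 g/L.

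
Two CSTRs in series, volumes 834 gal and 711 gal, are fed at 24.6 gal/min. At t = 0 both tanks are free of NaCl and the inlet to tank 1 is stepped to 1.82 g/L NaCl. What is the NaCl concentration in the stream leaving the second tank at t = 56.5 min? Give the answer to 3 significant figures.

Each tank obeys Vᵢ dCᵢ/dt = Q(Cᵢ₋₁ − Cᵢ), so τᵢ = Vᵢ/Q.
τ₁ = 834/24.6 = 33.902 min; τ₂ = 711/24.6 = 28.902 min.
Solving the cascade with C₁(0)=C₂(0)=0 gives C₂(t) = C_in[1 − (τ₁ e^(−t/τ₁) − τ₂ e^(−t/τ₂))/(τ₁ − τ₂)].
At t = 56.5: e^(−t/τ₁) = 0.18890, e^(−t/τ₂) = 0.14159.
C₂ = 1.82·[1 − (33.902·0.18890 − 28.902·0.14159)/(5.0000)] = 1.82·0.53761 = 0.97845 g/L.

0.978 g/L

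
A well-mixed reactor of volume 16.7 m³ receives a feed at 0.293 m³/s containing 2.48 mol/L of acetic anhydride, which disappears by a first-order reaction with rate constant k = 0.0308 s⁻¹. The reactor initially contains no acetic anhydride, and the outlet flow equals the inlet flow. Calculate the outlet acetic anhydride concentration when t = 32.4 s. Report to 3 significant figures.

0.712 mol/L

Accumulation = in − out − consumed: V dC/dt = Q C_in − Q C − k V C.
This is linear with rate a = Q/V + k = 0.048345 s⁻¹.
C_ss = Q C_in/(Q + kV) = 0.90002 mol/L; C(t) = C_ss + (C₀ − C_ss) e^(−a t).
C(32.4) = 0.90002 + (-0.90002)·e^(−0.048345·32.4) = 0.90002 + (-0.90002)·0.20880 = 0.71210 mol/L.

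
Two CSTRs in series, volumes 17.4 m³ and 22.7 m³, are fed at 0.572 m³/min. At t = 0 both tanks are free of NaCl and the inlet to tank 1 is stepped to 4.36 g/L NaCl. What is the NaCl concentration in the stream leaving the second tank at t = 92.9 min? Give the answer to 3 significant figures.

Each tank obeys Vᵢ dCᵢ/dt = Q(Cᵢ₋₁ − Cᵢ), so τᵢ = Vᵢ/Q.
τ₁ = 17.4/0.572 = 30.420 min; τ₂ = 22.7/0.572 = 39.685 min.
Tank 1: C₁ = C_in(1 − e^(−t/τ₁)). Tank 2 (τ₁ ≠ τ₂): C₂ = C_in[1 − (τ₁ e^(−t/τ₁) − τ₂ e^(−t/τ₂))/(τ₁ − τ₂)].
At t = 92.9: e^(−t/τ₁) = 0.047172, e^(−t/τ₂) = 0.096239.
C₂ = 4.36·[1 − (30.420·0.047172 − 39.685·0.096239)/(-9.2657)] = 4.36·0.74267 = 3.2380 g/L.

3.24 g/L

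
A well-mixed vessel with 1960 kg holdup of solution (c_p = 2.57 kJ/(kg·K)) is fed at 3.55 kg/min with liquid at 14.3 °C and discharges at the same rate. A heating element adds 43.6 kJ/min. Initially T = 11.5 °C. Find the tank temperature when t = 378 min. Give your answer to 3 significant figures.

15.3 °C

Energy balance: M c_p dT/dt = ṁ c_p (T_in − T) + 43.6.
τ = M/ṁ = 552.11 min; T_ss = T_in + Q̇/(ṁ c_p) = 14.3 + 43.6/(3.55·2.57) = 19.079 °C.
T approaches T_ss exponentially: T(t) = T_ss + (T₀ − T_ss) e^(−t/τ).
T(378) = 19.079 + (-7.5789)·e^(−378/552.11) = 19.079 + (-7.5789)·0.50427 = 15.257 °C.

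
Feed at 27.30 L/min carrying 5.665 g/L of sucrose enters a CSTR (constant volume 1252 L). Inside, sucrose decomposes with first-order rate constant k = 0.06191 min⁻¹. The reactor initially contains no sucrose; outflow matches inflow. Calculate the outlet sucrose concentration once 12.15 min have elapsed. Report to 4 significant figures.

Species balance: V dC/dt = Q C_in − Q C − k V C.
This is linear with rate a = Q/V + k = 0.0837151 min⁻¹.
C_ss = Q C_in/(Q + kV) = 1.47555 g/L; C(t) = C_ss + (C₀ − C_ss) e^(−a t).
C(12.15) = 1.47555 + (-1.47555)·e^(−0.0837151·12.15) = 1.47555 + (-1.47555)·0.361628 = 0.941950 g/L.

0.9420 g/L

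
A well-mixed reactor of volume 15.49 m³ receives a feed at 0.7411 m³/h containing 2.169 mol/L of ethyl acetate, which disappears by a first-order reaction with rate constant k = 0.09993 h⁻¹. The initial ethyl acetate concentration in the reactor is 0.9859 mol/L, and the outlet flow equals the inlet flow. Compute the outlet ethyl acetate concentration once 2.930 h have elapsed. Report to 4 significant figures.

0.8862 mol/L

Accumulation = in − out − consumed: V dC/dt = Q C_in − Q C − k V C.
dC/dt = (Q/V) C_in − (Q/V + k) C; effective rate a = Q/V + k = 0.0478438 + 0.09993 = 0.147774 h⁻¹.
C_ss = Q C_in/(Q + kV) = 0.702243 mol/L; C(t) = C_ss + (C₀ − C_ss) e^(−a t).
C(2.930) = 0.702243 + (0.283657)·e^(−0.147774·2.930) = 0.702243 + (0.283657)·0.648575 = 0.886216 mol/L.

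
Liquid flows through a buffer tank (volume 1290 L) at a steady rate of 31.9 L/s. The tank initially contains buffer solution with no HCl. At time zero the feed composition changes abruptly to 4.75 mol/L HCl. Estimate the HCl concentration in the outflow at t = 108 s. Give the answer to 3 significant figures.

Mass balance on the solute (V constant): V dC/dt = Q(C_in − C).
Rewrite as dC/dt + C/τ = C_in/τ, τ = V/Q = 40.439 s.
C approaches C_in exponentially: C(t) = C_in + (C₀ − C_in) e^(−t/τ).
C(108) = 4.75 + (0 − 4.75)·e^(−108/40.439) = 4.75 + (-4.7500)·0.069204 = 4.4213 mol/L.

4.42 mol/L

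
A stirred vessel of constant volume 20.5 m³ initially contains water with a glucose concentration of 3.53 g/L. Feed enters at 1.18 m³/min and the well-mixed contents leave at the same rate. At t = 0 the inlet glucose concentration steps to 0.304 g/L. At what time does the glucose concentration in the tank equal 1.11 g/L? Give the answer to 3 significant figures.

Species balance: V dC/dt = Q(C_in − C) ⇒ τ = V/Q = 17.373 min.
C(t) = C_in + (C₀ − C_in) e^(−t/τ). Set C = 1.11 and solve for t:
e^(−t/τ) = (C − C_in)/(C₀ − C_in) = (1.11 − 0.304)/(3.53 − 0.304) = 0.24985
t = −τ ln(…) = 17.373 × 1.3869 = 24.095 min.

24.1 min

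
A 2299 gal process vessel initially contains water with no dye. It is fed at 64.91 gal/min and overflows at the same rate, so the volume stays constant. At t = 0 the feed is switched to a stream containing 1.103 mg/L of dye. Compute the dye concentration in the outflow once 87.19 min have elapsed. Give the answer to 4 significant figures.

Mass balance on the solute (V constant): V dC/dt = Q(C_in − C).
Rewrite as dC/dt + C/τ = C_in/τ, τ = V/Q = 35.4183 min.
Solution: C(t) = C_in + (C₀ − C_in) e^(−t/τ).
C(87.19) = 1.103 + (0 − 1.103)·e^(−87.19/35.4183) = 1.103 + (-1.10300)·0.0852878 = 1.00893 mg/L.

1.009 mg/L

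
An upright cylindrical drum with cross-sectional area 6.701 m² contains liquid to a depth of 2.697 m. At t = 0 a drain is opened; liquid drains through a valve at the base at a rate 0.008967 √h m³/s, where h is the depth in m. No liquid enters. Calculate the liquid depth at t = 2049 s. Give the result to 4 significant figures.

0.07361 m

With no inflow, A dh/dt = −0.008967 √h.
Separate and integrate: 2(√h − √h₀) = −(0.008967/A) t.
√h = √2.697 − 0.008967·2049/(2·6.701) = 1.64225 − 1.37094 = 0.271311.
h = 0.271311² = 0.0736098 m.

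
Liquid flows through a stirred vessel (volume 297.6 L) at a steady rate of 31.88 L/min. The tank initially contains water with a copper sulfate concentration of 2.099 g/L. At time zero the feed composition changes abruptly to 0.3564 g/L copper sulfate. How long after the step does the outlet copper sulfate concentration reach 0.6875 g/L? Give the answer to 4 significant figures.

Accumulation = in − out for the solute gives V dC/dt = Q(C_in − C), so τ = V/Q = 9.33501 min.
C(t) = C_in + (C₀ − C_in) e^(−t/τ). Set C = 0.6875 and solve for t:
e^(−t/τ) = (C − C_in)/(C₀ − C_in) = (0.6875 − 0.3564)/(2.099 − 0.3564) = 0.190003
t = −τ ln(…) = 9.33501 × 1.66071 = 15.5028 min.

15.50 min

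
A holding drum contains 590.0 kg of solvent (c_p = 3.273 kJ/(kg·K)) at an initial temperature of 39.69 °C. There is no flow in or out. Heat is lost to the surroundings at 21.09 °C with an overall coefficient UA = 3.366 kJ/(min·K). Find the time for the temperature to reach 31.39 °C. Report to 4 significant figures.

Lumped-capacitance energy balance: M c_p dT/dt = UA(T_amb − T).
τ = M c_p/UA = 573.699 min; T_ss = T_amb = 21.0900 °C.
T(t) = T_ss + (T₀ − T_ss)e^(−t/τ); set T = 31.39:
t = −τ ln[(T − T_ss)/(T₀ − T_ss)] = −573.699 · ln(0.553763) = 339.066 min.

339.1 min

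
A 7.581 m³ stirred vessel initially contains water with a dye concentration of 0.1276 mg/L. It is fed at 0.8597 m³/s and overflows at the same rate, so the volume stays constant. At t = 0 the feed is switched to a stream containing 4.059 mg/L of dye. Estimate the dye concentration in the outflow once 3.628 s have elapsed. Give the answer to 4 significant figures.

Transient balance on the dissolved component: V dC/dt = Q(C_in − C).
Time constant τ = V/Q = 7.581/0.8597 = 8.81819 s.
C approaches C_in exponentially: C(t) = C_in + (C₀ − C_in) e^(−t/τ).
C(3.628) = 4.059 + (0.1276 − 4.059)·e^(−3.628/8.81819) = 4.059 + (-3.93140)·0.662707 = 1.45363 mg/L.

1.454 mg/L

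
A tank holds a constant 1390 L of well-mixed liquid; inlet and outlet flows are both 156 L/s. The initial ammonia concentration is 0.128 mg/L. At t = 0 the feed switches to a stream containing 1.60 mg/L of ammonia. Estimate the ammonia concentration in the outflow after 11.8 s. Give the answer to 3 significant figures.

Species balance on the tank: V dC/dt = Q(C_in − C).
So dC/dt = (C_in − C)/τ with τ = V/Q = 1390/156 = 8.9103 s.
C approaches C_in exponentially: C(t) = C_in + (C₀ − C_in) e^(−t/τ).
C(11.8) = 1.60 + (0.128 − 1.60)·e^(−11.8/8.9103) = 1.60 + (-1.4720)·0.26598 = 1.2085 mg/L.

1.21 mg/L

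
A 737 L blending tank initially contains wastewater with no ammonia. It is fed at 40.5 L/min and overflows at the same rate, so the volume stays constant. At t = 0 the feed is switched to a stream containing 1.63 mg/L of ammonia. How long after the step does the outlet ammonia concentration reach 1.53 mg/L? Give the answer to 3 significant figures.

50.8 min

Species balance: V dC/dt = Q(C_in − C) ⇒ τ = V/Q = 18.198 min.
C(t) = C_in + (C₀ − C_in) e^(−t/τ). Set C = 1.53 and solve for t:
e^(−t/τ) = (C − C_in)/(C₀ − C_in) = (1.53 − 1.63)/(0 − 1.63) = 0.061350
t = −τ ln(…) = 18.198 × 2.7912 = 50.792 min.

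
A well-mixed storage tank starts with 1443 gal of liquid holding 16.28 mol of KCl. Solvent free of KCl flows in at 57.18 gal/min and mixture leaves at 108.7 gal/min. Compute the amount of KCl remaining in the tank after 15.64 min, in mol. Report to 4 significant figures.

Let m(t) be the amount of KCl. Volume: V(t) = V₀ + (Q_in − Q_out) t = 1443 − 51.5200 t; V(15.64) = 637.227 gal.
No KCl enters, so dm/dt = −Q_out · (m/V).
Separate: dm/m = −Q_out dt/V(t) ⇒ ln(m/m₀) = −(Q_out/(Q_in−Q_out)) ln(V/V₀).
m = m₀ (V₀/V)^(Q_out/(Q_in−Q_out)) = 16.28 × (1443/637.227)^(-2.10986) = 2.90210 mol.

2.902 mol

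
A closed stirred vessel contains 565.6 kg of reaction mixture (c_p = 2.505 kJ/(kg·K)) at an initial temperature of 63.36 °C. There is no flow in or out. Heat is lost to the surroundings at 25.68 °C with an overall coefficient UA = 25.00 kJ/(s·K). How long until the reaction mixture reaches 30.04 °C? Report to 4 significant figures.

M c_p dT/dt = −UA(T − T_amb).
τ = M c_p/UA = 56.6731 s; T_ss = T_amb = 25.6800 °C.
T(t) = T_ss + (T₀ − T_ss)e^(−t/τ); set T = 30.04:
t = −τ ln[(T − T_ss)/(T₀ − T_ss)] = −56.6731 · ln(0.115711) = 122.225 s.

122.2 s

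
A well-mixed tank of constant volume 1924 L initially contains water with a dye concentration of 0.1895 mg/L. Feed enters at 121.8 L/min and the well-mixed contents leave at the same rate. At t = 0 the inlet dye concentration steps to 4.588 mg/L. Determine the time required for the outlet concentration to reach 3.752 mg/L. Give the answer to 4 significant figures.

Unsteady species balance (constant V, well mixed): V dC/dt = Q(C_in − C), so τ = V/Q = 15.7964 min.
C(t) = C_in + (C₀ − C_in) e^(−t/τ). Set C = 3.752 and solve for t:
e^(−t/τ) = (C − C_in)/(C₀ − C_in) = (3.752 − 4.588)/(0.1895 − 4.588) = 0.190065
t = −τ ln(…) = 15.7964 × 1.66039 = 26.2282 min.

26.23 min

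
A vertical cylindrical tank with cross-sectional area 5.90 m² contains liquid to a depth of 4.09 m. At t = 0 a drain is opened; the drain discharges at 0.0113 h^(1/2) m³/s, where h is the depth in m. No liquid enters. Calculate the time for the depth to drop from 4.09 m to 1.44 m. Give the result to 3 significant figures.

859 s

A dh/dt = −Q_out = −0.0113 √h.
∫ h^(−1/2) dh = −(0.0113/A) ∫ dt, giving 2√h = 2√h₀ − (0.0113/A) t.
t = 2A(√h₀ − √h)/0.0113 = 2·5.90·(√4.09 − √1.44)/0.0113
  = 11.800 × (2.0224 − 1.2000) / 0.0113 = 858.76 s.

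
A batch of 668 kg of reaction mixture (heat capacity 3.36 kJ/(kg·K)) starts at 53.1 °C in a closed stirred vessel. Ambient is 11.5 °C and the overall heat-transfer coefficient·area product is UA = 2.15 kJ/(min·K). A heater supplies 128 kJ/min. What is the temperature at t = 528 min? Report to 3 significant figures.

60.2 °C

Energy balance: M c_p dT/dt = −UA(T − T_amb) + Q̇.
dT/dt = (T_ss − T)/τ with T_ss = T_amb + Q̇/UA = 11.5 + 128/2.15 = 71.035 °C, τ = M c_p/UA = 668·3.36/2.15 = 1043.9 min.
Solution: T(t) = T_ss + (T₀ − T_ss) e^(−t/τ).
T(528) = 71.035 + (-17.935)·0.60304 = 60.219 °C.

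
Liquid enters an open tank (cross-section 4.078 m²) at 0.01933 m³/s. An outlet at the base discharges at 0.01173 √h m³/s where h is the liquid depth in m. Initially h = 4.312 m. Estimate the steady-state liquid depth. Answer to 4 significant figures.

2.716 m

A dh/dt = Q_in − 0.01173 √h. Steady state requires inflow = outflow:
Q_in = 0.01173 √h_ss ⇒ √h_ss = 0.01933/0.01173 = 1.64791.
h_ss = 1.64791² = 2.71561 m. (Since h₀ = 4.312 m > h_ss, the level will fall toward this value.)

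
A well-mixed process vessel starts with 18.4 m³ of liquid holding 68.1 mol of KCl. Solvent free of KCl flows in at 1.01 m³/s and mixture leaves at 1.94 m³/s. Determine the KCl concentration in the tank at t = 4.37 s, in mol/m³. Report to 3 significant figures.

Total volume: dV/dt = Q_in − Q_out = -0.93000 m³/s, so V(t) = 18.4 − 0.93000 t and V(4.37) = 14.336 m³.
Solute balance: dm/dt = 0 − Q_out C = −Q_out m/V(t).
Separate: dm/m = −Q_out dt/V(t) ⇒ ln(m/m₀) = −(Q_out/(Q_in−Q_out)) ln(V/V₀).
m = m₀ (V₀/V)^(Q_out/(Q_in−Q_out)) = 68.1 × (18.4/14.336)^(-2.0860) = 40.461 mol.
C = m/V = 40.461/14.336 = 2.8224 mol/m³.

2.82 mol/m³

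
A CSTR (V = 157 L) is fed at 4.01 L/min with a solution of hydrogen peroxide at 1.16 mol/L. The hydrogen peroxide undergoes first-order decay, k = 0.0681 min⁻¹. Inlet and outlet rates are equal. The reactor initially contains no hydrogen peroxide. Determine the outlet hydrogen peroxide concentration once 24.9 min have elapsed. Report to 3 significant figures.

Accumulation = in − out − consumed: V dC/dt = Q C_in − Q C − k V C.
This is linear with rate a = Q/V + k = 0.093641 min⁻¹.
C_ss = Q C_in/(Q + kV) = 0.31640 mol/L; C(t) = C_ss + (C₀ − C_ss) e^(−a t).
C(24.9) = 0.31640 + (-0.31640)·e^(−0.093641·24.9) = 0.31640 + (-0.31640)·0.097133 = 0.28567 mol/L.

0.286 mol/L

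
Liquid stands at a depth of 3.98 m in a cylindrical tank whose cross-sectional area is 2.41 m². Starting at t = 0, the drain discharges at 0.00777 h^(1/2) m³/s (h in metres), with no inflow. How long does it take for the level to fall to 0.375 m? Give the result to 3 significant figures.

Volume balance on the tank: A dh/dt = −0.00777 √h.
Separate and integrate: 2(√h − √h₀) = −(0.00777/A) t.
t = 2A(√h₀ − √h)/0.00777 = 2·2.41·(√3.98 − √0.375)/0.00777
  = 4.8200 × (1.9950 − 0.61237) / 0.00777 = 857.69 s.

858 s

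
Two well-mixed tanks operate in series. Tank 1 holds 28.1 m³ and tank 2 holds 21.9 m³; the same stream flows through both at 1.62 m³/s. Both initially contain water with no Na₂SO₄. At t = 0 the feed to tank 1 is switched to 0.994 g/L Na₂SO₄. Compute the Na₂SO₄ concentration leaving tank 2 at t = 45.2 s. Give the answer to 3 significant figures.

Species balance on tank i: dCᵢ/dt = (Cᵢ₋₁ − Cᵢ)/τᵢ with τᵢ = Vᵢ/Q.
τ₁ = 28.1/1.62 = 17.346 s; τ₂ = 21.9/1.62 = 13.519 s.
Tank 1: C₁ = C_in(1 − e^(−t/τ₁)). Tank 2 (τ₁ ≠ τ₂): C₂ = C_in[1 − (τ₁ e^(−t/τ₁) − τ₂ e^(−t/τ₂))/(τ₁ − τ₂)].
At t = 45.2: e^(−t/τ₁) = 0.073841, e^(−t/τ₂) = 0.035311.
C₂ = 0.994·[1 − (17.346·0.073841 − 13.519·0.035311)/(3.8272)] = 0.994·0.79006 = 0.78532 g/L.

0.785 g/L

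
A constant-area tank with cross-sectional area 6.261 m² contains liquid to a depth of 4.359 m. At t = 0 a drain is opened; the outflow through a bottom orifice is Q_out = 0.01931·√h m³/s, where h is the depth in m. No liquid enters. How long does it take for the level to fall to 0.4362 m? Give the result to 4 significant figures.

925.6 s

A dh/dt = −Q_out = −0.01931 √h.
This is separable: 2 d(√h)/dt = −0.01931/A, so √h = √h₀ − (0.01931/(2A)) t.
t = 2A(√h₀ − √h)/0.01931 = 2·6.261·(√4.359 − √0.4362)/0.01931
  = 12.5220 × (2.08782 − 0.660454) / 0.01931 = 925.608 s.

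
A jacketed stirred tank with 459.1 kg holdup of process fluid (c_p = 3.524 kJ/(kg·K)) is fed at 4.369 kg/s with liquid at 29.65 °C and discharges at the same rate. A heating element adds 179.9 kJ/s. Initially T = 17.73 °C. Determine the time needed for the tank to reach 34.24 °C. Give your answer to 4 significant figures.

126.3 s

M c_p dT/dt = ṁ c_p (T_in − T) + Q̇.
τ = M/ṁ = 105.081 s; T_ss = T_in + Q̇/(ṁ c_p) = 41.3346 °C.
T(t) = T_ss + (T₀ − T_ss) e^(−t/τ). Set T = 34.24:
e^(−t/τ) = (34.24 − 41.3346)/(17.73 − 41.3346) = 0.300560
t = −105.081 · ln(0.300560) = 126.319 s.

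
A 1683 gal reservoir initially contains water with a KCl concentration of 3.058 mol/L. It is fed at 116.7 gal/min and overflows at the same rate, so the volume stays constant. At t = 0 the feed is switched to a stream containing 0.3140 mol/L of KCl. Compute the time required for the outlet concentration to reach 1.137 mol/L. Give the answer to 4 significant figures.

Species balance: V dC/dt = Q(C_in − C) ⇒ τ = V/Q = 14.4216 min.
C(t) = C_in + (C₀ − C_in) e^(−t/τ). Set C = 1.137 and solve for t:
e^(−t/τ) = (C − C_in)/(C₀ − C_in) = (1.137 − 0.3140)/(3.058 − 0.3140) = 0.299927
t = −τ ln(…) = 14.4216 × 1.20422 = 17.3667 min.

17.37 min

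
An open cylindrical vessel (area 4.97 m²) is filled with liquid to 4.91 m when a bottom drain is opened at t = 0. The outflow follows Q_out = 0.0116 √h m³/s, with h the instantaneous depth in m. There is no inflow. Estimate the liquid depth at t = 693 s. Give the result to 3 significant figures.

1.98 m

A dh/dt = −Q_out = −0.0116 √h.
This is separable: 2 d(√h)/dt = −0.0116/A, so √h = √h₀ − (0.0116/(2A)) t.
√h = √4.91 − 0.0116·693/(2·4.97) = 2.2159 − 0.80873 = 1.4071.
h = 1.4071² = 1.9800 m.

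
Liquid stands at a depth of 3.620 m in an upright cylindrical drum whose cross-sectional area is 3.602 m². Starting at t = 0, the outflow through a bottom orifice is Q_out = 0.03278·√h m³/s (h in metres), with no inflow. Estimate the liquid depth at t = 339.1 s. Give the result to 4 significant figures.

0.1293 m

With no inflow, A dh/dt = −0.03278 √h.
Separate and integrate: 2(√h − √h₀) = −(0.03278/A) t.
√h = √3.620 − 0.03278·339.1/(2·3.602) = 1.90263 − 1.54299 = 0.359640.
h = 0.359640² = 0.129341 m.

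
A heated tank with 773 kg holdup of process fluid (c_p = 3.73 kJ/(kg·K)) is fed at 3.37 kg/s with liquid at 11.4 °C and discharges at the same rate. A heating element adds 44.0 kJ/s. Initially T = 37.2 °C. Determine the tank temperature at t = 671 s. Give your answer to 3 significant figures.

16.1 °C

M c_p dT/dt = ṁ c_p (T_in − T) + Q̇.
τ = M/ṁ = 229.38 s; T_ss = T_in + Q̇/(ṁ c_p) = 11.4 + 44.0/(3.37·3.73) = 14.900 °C.
Solution: T(t) = T_ss + (T₀ − T_ss) e^(−t/τ).
T(671) = 14.900 + (22.300)·e^(−671/229.38) = 14.900 + (22.300)·0.053648 = 16.097 °C.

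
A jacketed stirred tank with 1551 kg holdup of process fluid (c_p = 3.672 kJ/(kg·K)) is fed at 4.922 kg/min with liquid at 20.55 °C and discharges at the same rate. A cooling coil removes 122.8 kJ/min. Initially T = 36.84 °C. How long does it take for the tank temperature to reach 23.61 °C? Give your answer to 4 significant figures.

Energy balance: M c_p dT/dt = ṁ c_p (T_in − T) − 122.8.
τ = M/ṁ = 315.116 min; T_ss = T_in − Q̇/(ṁ c_p) = 13.7556 °C.
T(t) = T_ss + (T₀ − T_ss) e^(−t/τ). Set T = 23.61:
e^(−t/τ) = (23.61 − 13.7556)/(36.84 − 13.7556) = 0.426887
t = −315.116 · ln(0.426887) = 268.238 min.

268.2 min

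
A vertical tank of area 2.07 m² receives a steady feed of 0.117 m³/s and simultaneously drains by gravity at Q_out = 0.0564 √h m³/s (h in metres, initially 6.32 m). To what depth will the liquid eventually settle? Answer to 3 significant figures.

4.30 m

Unsteady balance on liquid volume: A dh/dt = Q_in − 0.0564 √h. At steady state dh/dt = 0:
Q_in = 0.0564 √h_ss ⇒ √h_ss = 0.117/0.0564 = 2.0745.
h_ss = 2.0745² = 4.3034 m. (Since h₀ = 6.32 m > h_ss, the level will fall toward this value.)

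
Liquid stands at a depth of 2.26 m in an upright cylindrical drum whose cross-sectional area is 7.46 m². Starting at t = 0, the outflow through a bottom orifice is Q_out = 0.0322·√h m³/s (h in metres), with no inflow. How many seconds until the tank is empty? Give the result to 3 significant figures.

697 s

Unsteady balance on liquid volume: A dh/dt = −0.0322 √h.
Separate and integrate: 2(√h − √h₀) = −(0.0322/A) t.
Tank is empty when √h = 0: t_empty = 2A√h₀/0.0322.
t_empty = 2·7.46·√2.26/0.0322 = 14.920·1.5033/0.0322 = 696.57 s.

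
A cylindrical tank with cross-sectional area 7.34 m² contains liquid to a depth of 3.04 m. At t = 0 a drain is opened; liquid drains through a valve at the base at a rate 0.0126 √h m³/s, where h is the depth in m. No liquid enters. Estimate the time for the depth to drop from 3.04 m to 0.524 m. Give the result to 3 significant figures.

1190 s

A dh/dt = −Q_out = −0.0126 √h.
Separate and integrate: 2(√h − √h₀) = −(0.0126/A) t.
t = 2A(√h₀ − √h)/0.0126 = 2·7.34·(√3.04 − √0.524)/0.0126
  = 14.680 × (1.7436 − 0.72388) / 0.0126 = 1188.0 s.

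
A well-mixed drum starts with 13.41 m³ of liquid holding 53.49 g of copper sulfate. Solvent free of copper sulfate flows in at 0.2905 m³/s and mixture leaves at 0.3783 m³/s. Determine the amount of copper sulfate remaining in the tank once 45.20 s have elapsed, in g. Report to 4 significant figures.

Total volume: dV/dt = Q_in − Q_out = -0.0878000 m³/s, so V(t) = 13.41 − 0.0878000 t and V(45.20) = 9.44144 m³.
Solute balance: dm/dt = 0 − Q_out C = −Q_out m/V(t).
dm/m = −Q_out dt/(V₀ − 0.0878000 t); integrating gives ln(m/m₀) = −(Q_out/(Q_in−Q_out)) ln(V/V₀).
m = m₀ (V₀/V)^(Q_out/(Q_in−Q_out)) = 53.49 × (13.41/9.44144)^(-4.30866) = 11.7944 g.

11.79 g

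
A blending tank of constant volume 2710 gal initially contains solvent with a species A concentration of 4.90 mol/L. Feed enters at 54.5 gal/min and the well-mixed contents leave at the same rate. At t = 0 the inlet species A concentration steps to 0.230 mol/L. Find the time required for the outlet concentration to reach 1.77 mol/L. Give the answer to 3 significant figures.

Species balance: V dC/dt = Q(C_in − C) ⇒ τ = V/Q = 49.725 min.
C(t) = C_in + (C₀ − C_in) e^(−t/τ). Set C = 1.77 and solve for t:
e^(−t/τ) = (C − C_in)/(C₀ − C_in) = (1.77 − 0.230)/(4.90 − 0.230) = 0.32976
t = −τ ln(…) = 49.725 × 1.1094 = 55.163 min.

55.2 min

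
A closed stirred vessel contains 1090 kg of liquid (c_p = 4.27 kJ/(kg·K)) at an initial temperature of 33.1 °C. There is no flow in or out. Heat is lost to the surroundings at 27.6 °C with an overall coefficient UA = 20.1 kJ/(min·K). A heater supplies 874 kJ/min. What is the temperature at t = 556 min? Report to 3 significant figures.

67.6 °C

Lumped-capacitance energy balance: M c_p dT/dt = UA(T_amb − T) + Q̇.
dT/dt = (T_ss − T)/τ with T_ss = T_amb + Q̇/UA = 27.6 + 874/20.1 = 71.083 °C, τ = M c_p/UA = 1090·4.27/20.1 = 231.56 min.
This is linear first-order; T(t) = T_ss + (T₀ − T_ss) e^(−t/τ).
T(556) = 71.083 + (-37.983)·0.090615 = 67.641 °C.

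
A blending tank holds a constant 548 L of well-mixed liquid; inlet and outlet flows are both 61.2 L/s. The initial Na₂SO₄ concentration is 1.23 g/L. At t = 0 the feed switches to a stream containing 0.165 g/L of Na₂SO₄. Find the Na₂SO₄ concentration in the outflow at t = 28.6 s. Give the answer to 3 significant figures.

0.209 g/L

Transient balance on the dissolved component: V dC/dt = Q(C_in − C).
Time constant τ = V/Q = 548/61.2 = 8.9542 s.
C approaches C_in exponentially: C(t) = C_in + (C₀ − C_in) e^(−t/τ).
C(28.6) = 0.165 + (1.23 − 0.165)·e^(−28.6/8.9542) = 0.165 + (1.0650)·0.041007 = 0.20867 g/L.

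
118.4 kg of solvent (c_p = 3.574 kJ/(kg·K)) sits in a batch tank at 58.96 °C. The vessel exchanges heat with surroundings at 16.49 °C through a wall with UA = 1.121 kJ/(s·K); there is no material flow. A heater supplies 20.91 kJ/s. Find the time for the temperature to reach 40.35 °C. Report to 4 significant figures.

M c_p dT/dt = −UA(T − T_amb) + Q̇.
τ = M c_p/UA = 377.486 s; T_ss = T_amb + Q̇/UA = 16.49 + 20.91/1.121 = 35.1430 °C.
T(t) = T_ss + (T₀ − T_ss)e^(−t/τ); set T = 40.35:
t = −τ ln[(T − T_ss)/(T₀ − T_ss)] = −377.486 · ln(0.218626) = 573.927 s.

573.9 s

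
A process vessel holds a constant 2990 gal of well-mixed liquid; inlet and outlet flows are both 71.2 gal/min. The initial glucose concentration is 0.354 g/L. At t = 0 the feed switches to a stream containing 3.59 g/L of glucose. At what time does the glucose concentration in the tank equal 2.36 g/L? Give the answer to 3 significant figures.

40.6 min

Transient balance on the dissolved component: V dC/dt = Q(C_in − C), so τ = V/Q = 41.994 min.
C(t) = C_in + (C₀ − C_in) e^(−t/τ). Set C = 2.36 and solve for t:
e^(−t/τ) = (C − C_in)/(C₀ − C_in) = (2.36 − 3.59)/(0.354 − 3.59) = 0.38010
t = −τ ln(…) = 41.994 × 0.96732 = 40.622 min.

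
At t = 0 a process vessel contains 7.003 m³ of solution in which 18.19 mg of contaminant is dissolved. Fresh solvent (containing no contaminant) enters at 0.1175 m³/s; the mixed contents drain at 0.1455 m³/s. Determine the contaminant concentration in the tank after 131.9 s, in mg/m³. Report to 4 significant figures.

Total volume: dV/dt = Q_in − Q_out = -0.0280000 m³/s, so V(t) = 7.003 − 0.0280000 t and V(131.9) = 3.30980 m³.
No contaminant enters, so dm/dt = −Q_out · (m/V).
Separate: dm/m = −Q_out dt/V(t) ⇒ ln(m/m₀) = −(Q_out/(Q_in−Q_out)) ln(V/V₀).
m = m₀ (V₀/V)^(Q_out/(Q_in−Q_out)) = 18.19 × (7.003/3.30980)^(-5.19643) = 0.370243 mg.
C = m/V = 0.370243/3.30980 = 0.111863 mg/m³.

0.1119 mg/m³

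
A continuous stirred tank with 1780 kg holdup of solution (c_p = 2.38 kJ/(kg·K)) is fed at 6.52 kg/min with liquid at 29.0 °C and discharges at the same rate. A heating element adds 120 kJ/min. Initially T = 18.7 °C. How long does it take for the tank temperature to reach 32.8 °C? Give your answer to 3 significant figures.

Energy balance: M c_p dT/dt = ṁ c_p (T_in − T) + 120.
τ = M/ṁ = 273.01 min; T_ss = T_in + Q̇/(ṁ c_p) = 36.733 °C.
T(t) = T_ss + (T₀ − T_ss) e^(−t/τ). Set T = 32.8:
e^(−t/τ) = (32.8 − 36.733)/(18.7 − 36.733) = 0.21811
t = −273.01 · ln(0.21811) = 415.73 min.

416 min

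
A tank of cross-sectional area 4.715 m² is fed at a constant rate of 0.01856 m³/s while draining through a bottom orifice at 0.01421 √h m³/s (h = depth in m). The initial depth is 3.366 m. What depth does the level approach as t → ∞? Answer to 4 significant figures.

1.706 m

Level balance: A dh/dt = 0.01856 − 0.01421 √h. Setting dh/dt = 0:
Q_in = 0.01421 √h_ss ⇒ √h_ss = 0.01856/0.01421 = 1.30612.
h_ss = 1.30612² = 1.70596 m. (Since h₀ = 3.366 m > h_ss, the level will fall toward this value.)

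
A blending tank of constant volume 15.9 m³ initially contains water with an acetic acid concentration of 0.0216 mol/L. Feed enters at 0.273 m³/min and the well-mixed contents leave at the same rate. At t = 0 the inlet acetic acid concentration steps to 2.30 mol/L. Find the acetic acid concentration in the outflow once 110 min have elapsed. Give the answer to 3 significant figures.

Unsteady species balance (constant V, well mixed): V dC/dt = Q(C_in − C).
Rewrite as dC/dt + C/τ = C_in/τ, τ = V/Q = 58.242 min.
C approaches C_in exponentially: C(t) = C_in + (C₀ − C_in) e^(−t/τ).
C(110) = 2.30 + (0.0216 − 2.30)·e^(−110/58.242) = 2.30 + (-2.2784)·0.15127 = 1.9553 mol/L.

1.96 mol/L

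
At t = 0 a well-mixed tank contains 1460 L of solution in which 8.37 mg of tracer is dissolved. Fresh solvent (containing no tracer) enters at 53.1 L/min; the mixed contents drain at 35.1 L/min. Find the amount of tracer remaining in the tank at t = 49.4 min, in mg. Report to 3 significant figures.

3.31 mg

Let m(t) be the amount of tracer. Volume: V(t) = V₀ + (Q_in − Q_out) t = 1460 + 18.000 t; V(49.4) = 2349.2 L.
No tracer enters, so dm/dt = −Q_out · (m/V).
Separate: dm/m = −Q_out dt/V(t) ⇒ ln(m/m₀) = −(Q_out/(Q_in−Q_out)) ln(V/V₀).
m = m₀ (V₀/V)^(Q_out/(Q_in−Q_out)) = 8.37 × (1460/2349.2)^(1.9500) = 3.3107 mg.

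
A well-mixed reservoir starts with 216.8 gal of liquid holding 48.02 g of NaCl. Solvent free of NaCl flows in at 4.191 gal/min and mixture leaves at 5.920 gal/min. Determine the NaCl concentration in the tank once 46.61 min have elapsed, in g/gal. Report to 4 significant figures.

Let m(t) be the amount of NaCl. Volume: V(t) = V₀ + (Q_in − Q_out) t = 216.8 − 1.72900 t; V(46.61) = 136.211 gal.
No NaCl enters, so dm/dt = −Q_out · (m/V).
Separate: dm/m = −Q_out dt/V(t) ⇒ ln(m/m₀) = −(Q_out/(Q_in−Q_out)) ln(V/V₀).
m = m₀ (V₀/V)^(Q_out/(Q_in−Q_out)) = 48.02 × (216.8/136.211)^(-3.42394) = 9.77940 g.
C = m/V = 9.77940/136.211 = 0.0717958 g/gal.

0.07180 g/gal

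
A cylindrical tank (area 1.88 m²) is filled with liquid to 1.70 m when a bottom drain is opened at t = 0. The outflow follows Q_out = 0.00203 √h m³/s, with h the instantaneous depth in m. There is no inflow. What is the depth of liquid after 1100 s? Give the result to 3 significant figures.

0.504 m

Volume balance on the tank: A dh/dt = −0.00203 √h.
Separate and integrate: 2(√h − √h₀) = −(0.00203/A) t.
√h = √1.70 − 0.00203·1100/(2·1.88) = 1.3038 − 0.59388 = 0.70996.
h = 0.70996² = 0.50404 m.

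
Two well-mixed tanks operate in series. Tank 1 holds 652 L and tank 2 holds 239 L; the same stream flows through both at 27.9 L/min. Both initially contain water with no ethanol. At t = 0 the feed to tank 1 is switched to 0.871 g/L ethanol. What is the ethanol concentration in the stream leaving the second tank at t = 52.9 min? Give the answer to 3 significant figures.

Time constants: τᵢ = Vᵢ/Q for each well-mixed tank.
τ₁ = 652/27.9 = 23.369 min; τ₂ = 239/27.9 = 8.5663 min.
Solving the cascade with C₁(0)=C₂(0)=0 gives C₂(t) = C_in[1 − (τ₁ e^(−t/τ₁) − τ₂ e^(−t/τ₂))/(τ₁ − τ₂)].
At t = 52.9: e^(−t/τ₁) = 0.10397, e^(−t/τ₂) = 0.0020801.
C₂ = 0.871·[1 − (23.369·0.10397 − 8.5663·0.0020801)/(14.803)] = 0.871·0.83707 = 0.72909 g/L.

0.729 g/L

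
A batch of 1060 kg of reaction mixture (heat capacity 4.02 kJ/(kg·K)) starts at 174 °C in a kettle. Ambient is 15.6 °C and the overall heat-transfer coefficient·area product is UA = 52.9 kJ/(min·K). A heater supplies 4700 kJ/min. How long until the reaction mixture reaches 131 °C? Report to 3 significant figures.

Lumped-capacitance energy balance: M c_p dT/dt = UA(T_amb − T) + Q̇.
τ = M c_p/UA = 80.552 min; T_ss = T_amb + Q̇/UA = 15.6 + 4700/52.9 = 104.45 °C.
T(t) = T_ss + (T₀ − T_ss)e^(−t/τ); set T = 131:
t = −τ ln[(T − T_ss)/(T₀ − T_ss)] = −80.552 · ln(0.38177) = 77.567 min.

77.6 min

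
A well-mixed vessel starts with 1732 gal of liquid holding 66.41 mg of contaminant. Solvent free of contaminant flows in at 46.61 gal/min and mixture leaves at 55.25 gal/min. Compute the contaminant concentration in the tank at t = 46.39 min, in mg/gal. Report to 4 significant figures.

Let m(t) be the amount of contaminant. Volume: V(t) = V₀ + (Q_in − Q_out) t = 1732 − 8.64000 t; V(46.39) = 1331.19 gal.
Species balance (pure solvent in): dm/dt = −Q_out · m/V(t).
Separate: dm/m = −Q_out dt/V(t) ⇒ ln(m/m₀) = −(Q_out/(Q_in−Q_out)) ln(V/V₀).
m = m₀ (V₀/V)^(Q_out/(Q_in−Q_out)) = 66.41 × (1732/1331.19)^(-6.39468) = 12.3388 mg.
C = m/V = 12.3388/1331.19 = 0.00926899 mg/gal.

0.009269 mg/gal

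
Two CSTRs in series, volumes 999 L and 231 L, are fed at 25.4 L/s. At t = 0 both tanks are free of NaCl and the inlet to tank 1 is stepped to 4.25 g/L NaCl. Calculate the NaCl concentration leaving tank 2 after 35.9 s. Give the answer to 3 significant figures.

Each tank obeys Vᵢ dCᵢ/dt = Q(Cᵢ₋₁ − Cᵢ), so τᵢ = Vᵢ/Q.
τ₁ = 999/25.4 = 39.331 s; τ₂ = 231/25.4 = 9.0945 s.
Solving the cascade with C₁(0)=C₂(0)=0 gives C₂(t) = C_in[1 − (τ₁ e^(−t/τ₁) − τ₂ e^(−t/τ₂))/(τ₁ − τ₂)].
At t = 35.9: e^(−t/τ₁) = 0.40141, e^(−t/τ₂) = 0.019304.
C₂ = 4.25·[1 − (39.331·0.40141 − 9.0945·0.019304)/(30.236)] = 4.25·0.48366 = 2.0556 g/L.

2.06 g/L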